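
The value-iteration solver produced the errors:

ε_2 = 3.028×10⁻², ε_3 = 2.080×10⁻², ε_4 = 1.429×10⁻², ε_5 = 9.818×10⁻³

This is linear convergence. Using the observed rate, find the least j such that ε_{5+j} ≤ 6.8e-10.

Rate ρ ≈ ε_5/ε_4 = 9.818×10⁻³/1.429×10⁻² = 0.6871.
After j more steps, ε_{5+j} ≈ 9.818×10⁻³·ρ^j; need ρ^j ≤ 6.8e-10/9.818×10⁻³ = 6.92605e-08.
j ≥ ln(6.92605e-08)/ln(0.6871) = -16.4854/-0.37528 = 43.928.
So 44 more iterations are needed.

44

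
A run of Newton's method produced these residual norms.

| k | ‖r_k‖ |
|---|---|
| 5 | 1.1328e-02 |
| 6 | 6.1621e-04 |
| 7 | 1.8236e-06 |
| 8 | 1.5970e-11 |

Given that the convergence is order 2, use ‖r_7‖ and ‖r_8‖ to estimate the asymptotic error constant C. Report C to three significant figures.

C ≈ ‖r_8‖ / ‖r_7‖^2
  = 1.5970e-11 / (1.8236e-06)^2
  = 1.5970e-11 / 3.32552e-12 ≈ 4.8023

4.80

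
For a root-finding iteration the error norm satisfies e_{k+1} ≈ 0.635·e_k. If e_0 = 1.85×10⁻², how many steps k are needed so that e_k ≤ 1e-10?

42

After k steps, e_k ≈ 1.85×10⁻²·0.635^k.
Need 0.635^k ≤ 1e-10/1.85×10⁻² = 5.40541e-09.
k ≥ ln(5.40541e-09)/ln(0.635) = -19.0359/-0.45413 = 41.917.
Smallest integer k = 42.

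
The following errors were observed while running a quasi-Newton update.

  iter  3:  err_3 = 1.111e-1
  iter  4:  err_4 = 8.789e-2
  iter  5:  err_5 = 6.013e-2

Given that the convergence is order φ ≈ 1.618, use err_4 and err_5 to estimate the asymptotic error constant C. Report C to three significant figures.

C ≈ err_5 / err_4^1.618
  = 6.013e-2 / (8.789e-2)^1.618
  = 6.013e-2 / 0.0195566 ≈ 3.0747

3.07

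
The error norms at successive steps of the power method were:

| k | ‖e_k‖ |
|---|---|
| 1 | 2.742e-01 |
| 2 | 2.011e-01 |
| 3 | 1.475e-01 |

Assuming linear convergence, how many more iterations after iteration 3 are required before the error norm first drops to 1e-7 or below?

46

Rate ρ ≈ ‖e_3‖/‖e_2‖ = 1.475e-01/2.011e-01 = 0.7335.
After j more steps, ‖e_{3+j}‖ ≈ 1.475e-01·ρ^j; need ρ^j ≤ 1e-7/1.475e-01 = 6.77966e-07.
j ≥ ln(6.77966e-07)/ln(0.7335) = -14.2042/-0.30993 = 45.830.
So 46 more iterations are needed.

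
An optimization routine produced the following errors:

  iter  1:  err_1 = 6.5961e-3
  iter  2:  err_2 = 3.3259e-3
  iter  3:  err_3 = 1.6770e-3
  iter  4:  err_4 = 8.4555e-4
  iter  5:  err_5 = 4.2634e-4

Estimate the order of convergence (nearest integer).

Consecutive ratios: err_5/err_4 = 4.2634e-4/8.4555e-4 = 0.504216, err_4/err_3 = 8.4555e-4/1.6770e-3 = 0.504204.
p ≈ ln(0.504216)/ln(0.504204) = -0.6848/-0.6848 ≈ 1.00.
So the convergence is linear (order 1).

1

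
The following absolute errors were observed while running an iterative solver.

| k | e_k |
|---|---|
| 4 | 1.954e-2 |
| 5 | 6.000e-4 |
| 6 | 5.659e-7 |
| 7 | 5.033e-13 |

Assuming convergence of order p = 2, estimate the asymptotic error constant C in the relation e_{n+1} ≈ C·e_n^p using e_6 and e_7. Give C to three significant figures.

C ≈ e_7 / e_6^2
  = 5.033e-13 / (5.659e-7)^2
  = 5.033e-13 / 3.20243e-13 ≈ 1.5716

1.57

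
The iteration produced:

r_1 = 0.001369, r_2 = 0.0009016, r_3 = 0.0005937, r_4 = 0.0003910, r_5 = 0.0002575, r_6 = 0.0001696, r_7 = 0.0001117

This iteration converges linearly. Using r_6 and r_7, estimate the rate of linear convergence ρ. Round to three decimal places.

0.659

ρ ≈ r_7/r_6 = 0.0001117/0.0001696 = 0.65861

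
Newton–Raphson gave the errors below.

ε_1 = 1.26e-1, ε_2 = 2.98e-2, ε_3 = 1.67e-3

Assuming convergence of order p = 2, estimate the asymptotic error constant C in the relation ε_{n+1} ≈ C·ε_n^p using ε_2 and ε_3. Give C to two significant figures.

1.9

C ≈ ε_3 / ε_2^2
  = 1.67e-3 / (2.98e-2)^2
  = 1.67e-3 / 0.00088804 ≈ 1.8805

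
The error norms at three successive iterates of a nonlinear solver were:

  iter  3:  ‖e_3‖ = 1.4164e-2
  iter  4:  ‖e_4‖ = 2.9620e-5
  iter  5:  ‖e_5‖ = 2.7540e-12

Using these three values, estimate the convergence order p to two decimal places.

2.62

p ≈ ln(‖e_5‖/‖e_4‖) / ln(‖e_4‖/‖e_3‖)
  = ln(2.7540e-12/2.9620e-5) / ln(2.9620e-5/1.4164e-2)
  = ln(9.29777e-08) / ln(0.00209122)
  = -16.19091 / -6.17001 ≈ 2.62413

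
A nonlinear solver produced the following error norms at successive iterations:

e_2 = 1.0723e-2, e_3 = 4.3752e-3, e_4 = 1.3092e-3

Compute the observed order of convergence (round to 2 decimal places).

1.35

p ≈ ln(e_4/e_3) / ln(e_3/e_2)
  = ln(1.3092e-3/4.3752e-3) / ln(4.3752e-3/1.0723e-2)
  = ln(0.299232) / ln(0.40802)
  = -1.20654 / -0.89644 ≈ 1.34592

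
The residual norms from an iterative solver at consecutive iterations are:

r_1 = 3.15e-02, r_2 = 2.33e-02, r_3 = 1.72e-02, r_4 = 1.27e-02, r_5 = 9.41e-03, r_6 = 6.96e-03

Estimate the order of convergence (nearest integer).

Consecutive ratios: r_6/r_5 = 6.96e-03/9.41e-03 = 0.739639, r_5/r_4 = 9.41e-03/1.27e-02 = 0.740945.
p ≈ ln(0.739639)/ln(0.740945) = -0.3016/-0.2998 ≈ 1.01.
So the convergence is linear (order 1).

1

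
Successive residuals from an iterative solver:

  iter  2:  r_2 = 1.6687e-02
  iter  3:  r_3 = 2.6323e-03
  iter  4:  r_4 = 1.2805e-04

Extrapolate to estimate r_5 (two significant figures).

9.1e-7

First estimate the order: p ≈ ln(r_4/r_3) / ln(r_3/r_2) = ln(1.2805e-04/2.6323e-03)/ln(2.6323e-03/1.6687e-02) = ln(0.0486457)/ln(0.157746) ≈ 1.6370.
Then r_5 ≈ r_4·(r_4/r_3)^p = 1.2805e-04·(0.0486457)^1.6370 = 1.2805e-04·0.00709074 ≈ 9.08e-07.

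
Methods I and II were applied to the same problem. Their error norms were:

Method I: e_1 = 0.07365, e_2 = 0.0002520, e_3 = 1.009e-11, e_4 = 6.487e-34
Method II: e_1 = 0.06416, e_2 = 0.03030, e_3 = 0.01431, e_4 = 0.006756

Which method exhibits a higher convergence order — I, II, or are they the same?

Method I: p ≈ ln(6.487e-34/1.009e-11)/ln(1.009e-11/0.0002520) ≈ 3.00.
Method II: p ≈ ln(0.006756/0.01431)/ln(0.01431/0.03030) ≈ 1.00.
Method I has the higher order (≈3.0 vs ≈1.0).

I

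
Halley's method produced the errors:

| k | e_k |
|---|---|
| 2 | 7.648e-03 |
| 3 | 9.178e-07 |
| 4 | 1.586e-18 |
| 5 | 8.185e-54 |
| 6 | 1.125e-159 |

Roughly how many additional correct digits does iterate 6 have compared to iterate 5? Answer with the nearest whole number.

Digits gained ≈ log₁₀(e_5/e_6) = log₁₀(8.185e-54/1.125e-159) = log₁₀(7.27556e+105) ≈ 105.862.

106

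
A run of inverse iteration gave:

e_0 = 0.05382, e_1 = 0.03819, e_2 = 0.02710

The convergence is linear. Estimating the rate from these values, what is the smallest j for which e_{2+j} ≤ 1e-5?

24

Rate ρ ≈ e_2/e_1 = 0.02710/0.03819 = 0.7096.
After j more steps, e_{2+j} ≈ 0.02710·ρ^j; need ρ^j ≤ 1e-5/0.02710 = 0.000369004.
j ≥ ln(0.000369004)/ln(0.7096) = -7.9047/-0.34305 = 23.042.
So 24 more iterations are needed.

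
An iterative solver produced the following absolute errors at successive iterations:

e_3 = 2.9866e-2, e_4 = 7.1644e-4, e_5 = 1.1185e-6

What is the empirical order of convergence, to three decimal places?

1.732

p ≈ ln(e_5/e_4) / ln(e_4/e_3)
  = ln(1.1185e-6/7.1644e-4) / ln(7.1644e-4/2.9866e-2)
  = ln(0.00156119) / ln(0.0239885)
  = -6.462307 / -3.730181 ≈ 1.732438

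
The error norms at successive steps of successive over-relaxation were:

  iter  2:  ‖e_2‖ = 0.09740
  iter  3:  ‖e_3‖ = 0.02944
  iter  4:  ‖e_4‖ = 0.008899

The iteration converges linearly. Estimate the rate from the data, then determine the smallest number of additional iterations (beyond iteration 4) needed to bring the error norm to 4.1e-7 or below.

Rate ρ ≈ ‖e_4‖/‖e_3‖ = 0.008899/0.02944 = 0.3023.
After j more steps, ‖e_{4+j}‖ ≈ 0.008899·ρ^j; need ρ^j ≤ 4.1e-7/0.008899 = 4.60726e-05.
j ≥ ln(4.60726e-05)/ln(0.3023) = -9.9853/-1.19634 = 8.347.
So 9 more iterations are needed.

9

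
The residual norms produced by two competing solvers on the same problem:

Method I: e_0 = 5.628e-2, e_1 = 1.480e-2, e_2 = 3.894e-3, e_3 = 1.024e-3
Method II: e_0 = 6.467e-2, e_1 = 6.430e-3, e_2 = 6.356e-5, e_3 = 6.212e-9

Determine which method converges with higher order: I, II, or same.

Method I: p ≈ ln(1.024e-3/3.894e-3)/ln(3.894e-3/1.480e-2) ≈ 1.00.
Method II: p ≈ ln(6.212e-9/6.356e-5)/ln(6.356e-5/6.430e-3) ≈ 2.00.
Method II has the higher order (≈2.0 vs ≈1.0).

II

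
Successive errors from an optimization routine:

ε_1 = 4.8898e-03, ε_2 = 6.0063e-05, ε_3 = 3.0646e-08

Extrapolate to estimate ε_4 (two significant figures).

6.5e-14

First estimate the order: p ≈ ln(ε_3/ε_2) / ln(ε_2/ε_1) = ln(3.0646e-08/6.0063e-05)/ln(6.0063e-05/4.8898e-03) = ln(0.000510231)/ln(0.0122833) ≈ 1.7231.
Then ε_4 ≈ ε_3·(ε_3/ε_2)^p = 3.0646e-08·(0.000510231)^1.7231 = 3.0646e-08·2.12399e-06 ≈ 6.509e-14.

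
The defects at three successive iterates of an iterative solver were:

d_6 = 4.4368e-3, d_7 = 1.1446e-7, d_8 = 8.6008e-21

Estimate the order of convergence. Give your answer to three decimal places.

2.860

p ≈ ln(d_8/d_7) / ln(d_7/d_6)
  = ln(8.6008e-21/1.1446e-7) / ln(1.1446e-7/4.4368e-3)
  = ln(7.51424e-14) / ln(2.57979e-05)
  = -30.219391 / -10.565217 ≈ 2.860272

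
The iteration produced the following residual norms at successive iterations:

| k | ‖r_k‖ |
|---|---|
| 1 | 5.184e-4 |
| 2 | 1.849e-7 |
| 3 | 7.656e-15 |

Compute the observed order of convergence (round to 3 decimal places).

2.141

p ≈ ln(‖r_3‖/‖r_2‖) / ln(‖r_2‖/‖r_1‖)
  = ln(7.656e-15/1.849e-7) / ln(1.849e-7/5.184e-4)
  = ln(4.14062e-08) / ln(0.000356674)
  = -16.999835 / -7.938688 ≈ 2.141391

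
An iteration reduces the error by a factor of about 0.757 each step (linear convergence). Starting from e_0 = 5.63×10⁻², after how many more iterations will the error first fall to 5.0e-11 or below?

After k steps, e_k ≈ 5.63×10⁻²·0.757^k.
Need 0.757^k ≤ 5.0e-11/5.63×10⁻² = 8.88099e-10.
k ≥ ln(8.88099e-10)/ln(0.757) = -20.8419/-0.27839 = 74.866.
Smallest integer k = 75.

75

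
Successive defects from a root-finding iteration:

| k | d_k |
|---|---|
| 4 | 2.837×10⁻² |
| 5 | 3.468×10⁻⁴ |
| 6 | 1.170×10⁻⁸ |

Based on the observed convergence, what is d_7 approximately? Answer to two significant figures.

First estimate the order: p ≈ ln(d_6/d_5) / ln(d_5/d_4) = ln(1.170×10⁻⁸/3.468×10⁻⁴)/ln(3.468×10⁻⁴/2.837×10⁻²) = ln(3.3737e-05)/ln(0.0122242) ≈ 2.3379.
Then d_7 ≈ d_6·(d_6/d_5)^p = 1.170×10⁻⁸·(3.3737e-05)^2.3379 = 1.170×10⁻⁸·3.50881e-11 ≈ 4.105e-19.

4.1e-19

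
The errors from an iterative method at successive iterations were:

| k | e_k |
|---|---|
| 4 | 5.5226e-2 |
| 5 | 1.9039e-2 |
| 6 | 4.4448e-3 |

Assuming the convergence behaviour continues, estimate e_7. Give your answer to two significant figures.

First estimate the order: p ≈ ln(e_6/e_5) / ln(e_5/e_4) = ln(4.4448e-3/1.9039e-2)/ln(1.9039e-2/5.5226e-2) = ln(0.233458)/ln(0.344747) ≈ 1.3660.
Then e_7 ≈ e_6·(e_6/e_5)^p = 4.4448e-3·(0.233458)^1.3660 = 4.4448e-3·0.13708 ≈ 0.0006093.

6.1e-4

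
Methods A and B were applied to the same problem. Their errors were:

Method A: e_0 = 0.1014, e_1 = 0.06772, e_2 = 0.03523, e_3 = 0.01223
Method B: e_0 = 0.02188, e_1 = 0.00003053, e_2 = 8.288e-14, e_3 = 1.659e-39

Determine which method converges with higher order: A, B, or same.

Method A: p ≈ ln(0.01223/0.03523)/ln(0.03523/0.06772) ≈ 1.62.
Method B: p ≈ ln(1.659e-39/8.288e-14)/ln(8.288e-14/0.00003053) ≈ 3.00.
Method B has the higher order (≈3.0 vs ≈1.6).

B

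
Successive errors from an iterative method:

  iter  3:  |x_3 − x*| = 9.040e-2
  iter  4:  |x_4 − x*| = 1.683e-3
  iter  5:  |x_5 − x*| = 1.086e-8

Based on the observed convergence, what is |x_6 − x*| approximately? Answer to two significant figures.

First estimate the order: p ≈ ln(|x_5 − x*|/|x_4 − x*|) / ln(|x_4 − x*|/|x_3 − x*|) = ln(1.086e-8/1.683e-3)/ln(1.683e-3/9.040e-2) = ln(6.45276e-06)/ln(0.0186173) ≈ 3.0000.
Then |x_6 − x*| ≈ |x_5 − x*|·(|x_5 − x*|/|x_4 − x*|)^p = 1.086e-8·(6.45276e-06)^3.0000 = 1.086e-8·2.68681e-16 ≈ 2.918e-24.

2.9e-24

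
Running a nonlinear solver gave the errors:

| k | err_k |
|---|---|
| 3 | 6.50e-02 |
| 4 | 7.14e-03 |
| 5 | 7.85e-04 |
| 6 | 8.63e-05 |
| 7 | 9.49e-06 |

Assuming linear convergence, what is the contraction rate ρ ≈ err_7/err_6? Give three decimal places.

0.110

ρ ≈ err_7/err_6 = 9.49e-06/8.63e-05 = 0.10997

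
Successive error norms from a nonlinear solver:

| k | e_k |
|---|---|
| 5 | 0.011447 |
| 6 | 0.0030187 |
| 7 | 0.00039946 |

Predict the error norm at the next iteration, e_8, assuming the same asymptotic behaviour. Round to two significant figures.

First estimate the order: p ≈ ln(e_7/e_6) / ln(e_6/e_5) = ln(0.00039946/0.0030187)/ln(0.0030187/0.011447) = ln(0.132328)/ln(0.263711) ≈ 1.5173.
Then e_8 ≈ e_7·(e_7/e_6)^p = 0.00039946·(0.132328)^1.5173 = 0.00039946·0.0464817 ≈ 1.857e-05.

1.9e-5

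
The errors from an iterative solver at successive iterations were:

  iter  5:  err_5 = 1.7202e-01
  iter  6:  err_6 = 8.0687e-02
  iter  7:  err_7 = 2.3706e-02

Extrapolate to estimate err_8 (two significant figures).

3.3e-3

First estimate the order: p ≈ ln(err_7/err_6) / ln(err_6/err_5) = ln(2.3706e-02/8.0687e-02)/ln(8.0687e-02/1.7202e-01) = ln(0.293802)/ln(0.469056) ≈ 1.6180.
Then err_8 ≈ err_7·(err_7/err_6)^p = 2.3706e-02·(0.293802)^1.6180 = 2.3706e-02·0.13782 ≈ 0.003267.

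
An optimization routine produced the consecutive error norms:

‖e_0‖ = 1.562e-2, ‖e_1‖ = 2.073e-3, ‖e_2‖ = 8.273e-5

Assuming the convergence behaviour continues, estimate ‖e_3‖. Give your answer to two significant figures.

4.9e-7

First estimate the order: p ≈ ln(‖e_2‖/‖e_1‖) / ln(‖e_1‖/‖e_0‖) = ln(8.273e-5/2.073e-3)/ln(2.073e-3/1.562e-2) = ln(0.0399083)/ln(0.132714) ≈ 1.5950.
Then ‖e_3‖ ≈ ‖e_2‖·(‖e_2‖/‖e_1‖)^p = 8.273e-5·(0.0399083)^1.5950 = 8.273e-5·0.00587078 ≈ 4.857e-07.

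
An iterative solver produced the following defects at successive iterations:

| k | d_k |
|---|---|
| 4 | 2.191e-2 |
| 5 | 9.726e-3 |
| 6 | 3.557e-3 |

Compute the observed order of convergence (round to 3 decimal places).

p ≈ ln(d_6/d_5) / ln(d_5/d_4)
  = ln(3.557e-3/9.726e-3) / ln(9.726e-3/2.191e-2)
  = ln(0.365721) / ln(0.443907)
  = -1.005885 / -0.812140 ≈ 1.238561

1.239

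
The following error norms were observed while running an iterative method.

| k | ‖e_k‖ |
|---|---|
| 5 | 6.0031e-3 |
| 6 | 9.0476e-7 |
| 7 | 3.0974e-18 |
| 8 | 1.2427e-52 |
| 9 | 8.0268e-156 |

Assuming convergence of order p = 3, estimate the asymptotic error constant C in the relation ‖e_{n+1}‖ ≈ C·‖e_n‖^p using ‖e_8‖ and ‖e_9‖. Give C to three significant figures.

C ≈ ‖e_9‖ / ‖e_8‖^3
  = 8.0268e-156 / (1.2427e-52)^3
  = 8.0268e-156 / 1.91911e-156 ≈ 4.1826

4.18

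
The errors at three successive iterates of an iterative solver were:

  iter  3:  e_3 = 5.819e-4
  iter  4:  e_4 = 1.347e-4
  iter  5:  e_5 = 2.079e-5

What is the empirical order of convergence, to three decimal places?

p ≈ ln(e_5/e_4) / ln(e_4/e_3)
  = ln(2.079e-5/1.347e-4) / ln(1.347e-4/5.819e-4)
  = ln(0.154343) / ln(0.231483)
  = -1.868578 / -1.463249 ≈ 1.277006

1.277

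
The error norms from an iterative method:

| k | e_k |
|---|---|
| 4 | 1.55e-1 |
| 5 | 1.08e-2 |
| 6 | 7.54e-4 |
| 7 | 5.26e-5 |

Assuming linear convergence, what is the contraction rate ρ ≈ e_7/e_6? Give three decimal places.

0.070

ρ ≈ e_7/e_6 = 5.26e-5/7.54e-4 = 0.06976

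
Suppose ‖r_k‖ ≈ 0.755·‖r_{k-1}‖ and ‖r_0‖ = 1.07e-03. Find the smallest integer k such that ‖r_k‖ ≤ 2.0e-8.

39

After k steps, ‖r_k‖ ≈ 1.07e-03·0.755^k.
Need 0.755^k ≤ 2.0e-8/1.07e-03 = 1.86916e-05.
k ≥ ln(1.86916e-05)/ln(0.755) = -10.8874/-0.28104 = 38.740.
Smallest integer k = 39.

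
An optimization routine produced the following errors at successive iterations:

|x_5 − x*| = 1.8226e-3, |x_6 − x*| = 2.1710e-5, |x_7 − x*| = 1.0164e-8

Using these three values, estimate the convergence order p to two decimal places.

p ≈ ln(|x_7 − x*|/|x_6 − x*|) / ln(|x_6 − x*|/|x_5 − x*|)
  = ln(1.0164e-8/2.1710e-5) / ln(2.1710e-5/1.8226e-3)
  = ln(0.000468171) / ln(0.0119116)
  = -7.66668 / -4.43024 ≈ 1.73053

1.73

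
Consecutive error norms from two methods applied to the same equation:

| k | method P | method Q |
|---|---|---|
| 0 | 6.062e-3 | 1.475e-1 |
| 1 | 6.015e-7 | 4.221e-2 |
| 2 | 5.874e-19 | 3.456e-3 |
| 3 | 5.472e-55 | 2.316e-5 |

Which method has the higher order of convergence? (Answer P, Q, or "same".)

P

Method P: p ≈ ln(5.472e-55/5.874e-19)/ln(5.874e-19/6.015e-7) ≈ 3.00.
Method Q: p ≈ ln(2.316e-5/3.456e-3)/ln(3.456e-3/4.221e-2) ≈ 2.00.
Method P has the higher order (≈3.0 vs ≈2.0).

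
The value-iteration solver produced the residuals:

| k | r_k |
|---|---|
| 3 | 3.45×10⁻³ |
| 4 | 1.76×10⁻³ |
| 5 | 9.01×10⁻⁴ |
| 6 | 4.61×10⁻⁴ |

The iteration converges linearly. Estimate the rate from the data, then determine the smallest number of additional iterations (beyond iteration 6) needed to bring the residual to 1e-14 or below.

Rate ρ ≈ r_6/r_5 = 4.61×10⁻⁴/9.01×10⁻⁴ = 0.5117.
After j more steps, r_{6+j} ≈ 4.61×10⁻⁴·ρ^j; need ρ^j ≤ 1e-14/4.61×10⁻⁴ = 2.1692e-11.
j ≥ ln(2.1692e-11)/ln(0.5117) = -24.5541/-0.67002 = 36.647.
So 37 more iterations are needed.

37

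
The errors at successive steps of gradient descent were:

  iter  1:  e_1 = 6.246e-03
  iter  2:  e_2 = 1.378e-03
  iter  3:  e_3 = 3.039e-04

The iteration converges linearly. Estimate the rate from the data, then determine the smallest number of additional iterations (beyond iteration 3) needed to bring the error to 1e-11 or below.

Rate ρ ≈ e_3/e_2 = 3.039e-04/1.378e-03 = 0.2205.
After j more steps, e_{3+j} ≈ 3.039e-04·ρ^j; need ρ^j ≤ 1e-11/3.039e-04 = 3.29056e-08.
j ≥ ln(3.29056e-08)/ln(0.2205) = -17.2296/-1.51186 = 11.396.
So 12 more iterations are needed.

12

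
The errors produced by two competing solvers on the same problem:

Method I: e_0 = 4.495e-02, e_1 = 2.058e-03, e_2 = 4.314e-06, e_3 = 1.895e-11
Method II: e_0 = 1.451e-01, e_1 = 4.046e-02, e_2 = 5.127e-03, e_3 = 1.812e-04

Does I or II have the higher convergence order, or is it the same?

I

Method I: p ≈ ln(1.895e-11/4.314e-06)/ln(4.314e-06/2.058e-03) ≈ 2.00.
Method II: p ≈ ln(1.812e-04/5.127e-03)/ln(5.127e-03/4.046e-02) ≈ 1.62.
Method I has the higher order (≈2.0 vs ≈1.6).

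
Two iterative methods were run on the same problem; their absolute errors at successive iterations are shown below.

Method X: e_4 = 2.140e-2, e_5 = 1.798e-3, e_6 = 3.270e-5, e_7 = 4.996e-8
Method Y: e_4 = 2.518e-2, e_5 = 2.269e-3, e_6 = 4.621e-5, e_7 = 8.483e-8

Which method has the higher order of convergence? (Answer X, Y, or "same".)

same

Method X: p ≈ ln(4.996e-8/3.270e-5)/ln(3.270e-5/1.798e-3) ≈ 1.62.
Method Y: p ≈ ln(8.483e-8/4.621e-5)/ln(4.621e-5/2.269e-3) ≈ 1.62.
Both orders ≈ 1.6 — effectively the same.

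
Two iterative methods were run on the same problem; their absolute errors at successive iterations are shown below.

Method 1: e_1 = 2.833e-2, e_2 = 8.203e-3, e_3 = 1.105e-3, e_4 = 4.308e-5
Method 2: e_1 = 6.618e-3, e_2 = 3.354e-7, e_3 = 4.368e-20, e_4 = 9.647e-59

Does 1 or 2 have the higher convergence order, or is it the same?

Method 1: p ≈ ln(4.308e-5/1.105e-3)/ln(1.105e-3/8.203e-3) ≈ 1.62.
Method 2: p ≈ ln(9.647e-59/4.368e-20)/ln(4.368e-20/3.354e-7) ≈ 3.00.
Method 2 has the higher order (≈3.0 vs ≈1.6).

2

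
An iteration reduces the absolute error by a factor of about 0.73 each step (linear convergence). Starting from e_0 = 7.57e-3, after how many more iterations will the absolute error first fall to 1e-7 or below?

36

After k steps, e_k ≈ 7.57e-3·0.73^k.
Need 0.73^k ≤ 1e-7/7.57e-3 = 1.321e-05.
k ≥ ln(1.321e-05)/ln(0.73) = -11.2345/-0.31471 = 35.698.
Smallest integer k = 36.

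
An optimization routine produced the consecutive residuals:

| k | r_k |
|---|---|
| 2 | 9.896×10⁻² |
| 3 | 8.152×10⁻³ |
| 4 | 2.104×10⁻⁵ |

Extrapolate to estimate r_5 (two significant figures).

1.4e-11

First estimate the order: p ≈ ln(r_4/r_3) / ln(r_3/r_2) = ln(2.104×10⁻⁵/8.152×10⁻³)/ln(8.152×10⁻³/9.896×10⁻²) = ln(0.00258096)/ln(0.0823767) ≈ 2.3872.
Then r_5 ≈ r_4·(r_4/r_3)^p = 2.104×10⁻⁵·(0.00258096)^2.3872 = 2.104×10⁻⁵·6.62833e-07 ≈ 1.395e-11.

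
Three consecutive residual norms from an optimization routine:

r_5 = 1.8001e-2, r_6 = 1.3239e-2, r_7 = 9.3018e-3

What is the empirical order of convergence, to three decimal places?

p ≈ ln(r_7/r_6) / ln(r_6/r_5)
  = ln(9.3018e-3/1.3239e-2) / ln(1.3239e-2/1.8001e-2)
  = ln(0.702606) / ln(0.735459)
  = -0.352959 / -0.307260 ≈ 1.148731

1.149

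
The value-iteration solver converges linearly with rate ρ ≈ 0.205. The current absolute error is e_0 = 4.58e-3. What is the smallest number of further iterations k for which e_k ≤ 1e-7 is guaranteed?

7

After k steps, e_k ≈ 4.58e-3·0.205^k.
Need 0.205^k ≤ 1e-7/4.58e-3 = 2.18341e-05.
k ≥ ln(2.18341e-05)/ln(0.205) = -10.7320/-1.58475 = 6.772.
Smallest integer k = 7.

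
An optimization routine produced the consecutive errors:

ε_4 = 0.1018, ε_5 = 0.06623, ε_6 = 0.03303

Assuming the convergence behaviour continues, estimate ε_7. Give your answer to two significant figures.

First estimate the order: p ≈ ln(ε_6/ε_5) / ln(ε_5/ε_4) = ln(0.03303/0.06623)/ln(0.06623/0.1018) = ln(0.498717)/ln(0.650589) ≈ 1.6184.
Then ε_7 ≈ ε_6·(ε_6/ε_5)^p = 0.03303·(0.498717)^1.6184 = 0.03303·0.324345 ≈ 0.01071.

1.1e-2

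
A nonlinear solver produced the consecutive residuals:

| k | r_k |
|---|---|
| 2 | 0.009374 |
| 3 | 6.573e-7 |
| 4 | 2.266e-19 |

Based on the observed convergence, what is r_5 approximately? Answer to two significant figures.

9.3e-57

First estimate the order: p ≈ ln(r_4/r_3) / ln(r_3/r_2) = ln(2.266e-19/6.573e-7)/ln(6.573e-7/0.009374) = ln(3.44744e-13)/ln(7.01195e-05) ≈ 3.0000.
Then r_5 ≈ r_4·(r_4/r_3)^p = 2.266e-19·(3.44744e-13)^3.0000 = 2.266e-19·4.09723e-38 ≈ 9.284e-57.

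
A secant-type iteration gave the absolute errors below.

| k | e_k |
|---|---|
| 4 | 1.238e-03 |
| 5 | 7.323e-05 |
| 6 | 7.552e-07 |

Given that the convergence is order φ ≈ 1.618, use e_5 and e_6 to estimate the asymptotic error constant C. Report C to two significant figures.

3.7

C ≈ e_6 / e_5^1.618
  = 7.552e-07 / (7.323e-05)^1.618
  = 7.552e-07 / 2.03736e-07 ≈ 3.7068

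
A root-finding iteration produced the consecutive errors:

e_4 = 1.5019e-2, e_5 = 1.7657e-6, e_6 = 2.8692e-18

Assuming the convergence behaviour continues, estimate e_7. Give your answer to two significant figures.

1.2e-53

First estimate the order: p ≈ ln(e_6/e_5) / ln(e_5/e_4) = ln(2.8692e-18/1.7657e-6)/ln(1.7657e-6/1.5019e-2) = ln(1.62496e-12)/ln(0.000117564) ≈ 3.0000.
Then e_7 ≈ e_6·(e_6/e_5)^p = 2.8692e-18·(1.62496e-12)^3.0000 = 2.8692e-18·4.2907e-36 ≈ 1.231e-53.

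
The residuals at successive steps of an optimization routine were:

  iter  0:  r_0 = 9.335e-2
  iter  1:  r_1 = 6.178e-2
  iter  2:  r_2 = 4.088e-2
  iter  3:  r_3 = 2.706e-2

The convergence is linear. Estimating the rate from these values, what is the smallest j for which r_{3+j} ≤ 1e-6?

25

Rate ρ ≈ r_3/r_2 = 2.706e-2/4.088e-2 = 0.6619.
After j more steps, r_{3+j} ≈ 2.706e-2·ρ^j; need ρ^j ≤ 1e-6/2.706e-2 = 3.69549e-05.
j ≥ ln(3.69549e-05)/ln(0.6619) = -10.2058/-0.41264 = 24.733.
So 25 more iterations are needed.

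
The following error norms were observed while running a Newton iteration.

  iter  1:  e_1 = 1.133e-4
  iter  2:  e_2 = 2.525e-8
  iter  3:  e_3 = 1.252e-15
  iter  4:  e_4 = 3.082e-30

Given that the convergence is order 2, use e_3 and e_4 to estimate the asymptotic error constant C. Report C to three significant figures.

1.97

C ≈ e_4 / e_3^2
  = 3.082e-30 / (1.252e-15)^2
  = 3.082e-30 / 1.5675e-30 ≈ 1.9662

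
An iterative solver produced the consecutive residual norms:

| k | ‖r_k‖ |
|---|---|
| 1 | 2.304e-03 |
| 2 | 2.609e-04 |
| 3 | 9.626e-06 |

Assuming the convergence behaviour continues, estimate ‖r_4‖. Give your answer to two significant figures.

First estimate the order: p ≈ ln(‖r_3‖/‖r_2‖) / ln(‖r_2‖/‖r_1‖) = ln(9.626e-06/2.609e-04)/ln(2.609e-04/2.304e-03) = ln(0.0368954)/ln(0.113238) ≈ 1.5148.
Then ‖r_4‖ ≈ ‖r_3‖·(‖r_3‖/‖r_2‖)^p = 9.626e-06·(0.0368954)^1.5148 = 9.626e-06·0.00674916 ≈ 6.497e-08.

6.5e-8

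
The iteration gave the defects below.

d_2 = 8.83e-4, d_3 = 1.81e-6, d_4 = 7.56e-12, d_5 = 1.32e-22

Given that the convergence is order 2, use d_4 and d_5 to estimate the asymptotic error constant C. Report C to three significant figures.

C ≈ d_5 / d_4^2
  = 1.32e-22 / (7.56e-12)^2
  = 1.32e-22 / 5.71536e-23 ≈ 2.3096

2.31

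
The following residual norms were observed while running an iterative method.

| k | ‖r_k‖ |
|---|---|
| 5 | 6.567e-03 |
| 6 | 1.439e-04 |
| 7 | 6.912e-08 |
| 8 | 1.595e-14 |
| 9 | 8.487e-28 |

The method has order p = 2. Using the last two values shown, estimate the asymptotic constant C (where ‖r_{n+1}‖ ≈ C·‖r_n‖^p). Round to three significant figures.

3.34

C ≈ ‖r_9‖ / ‖r_8‖^2
  = 8.487e-28 / (1.595e-14)^2
  = 8.487e-28 / 2.54403e-28 ≈ 3.3361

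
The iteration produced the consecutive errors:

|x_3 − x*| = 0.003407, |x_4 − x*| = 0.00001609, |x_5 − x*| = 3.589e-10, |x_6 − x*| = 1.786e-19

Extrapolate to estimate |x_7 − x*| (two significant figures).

4.4e-38

First estimate the order: p ≈ ln(|x_6 − x*|/|x_5 − x*|) / ln(|x_5 − x*|/|x_4 − x*|) = ln(1.786e-19/3.589e-10)/ln(3.589e-10/0.00001609) = ln(4.97632e-10)/ln(2.23058e-05) ≈ 2.0000.
Then |x_7 − x*| ≈ |x_6 − x*|·(|x_6 − x*|/|x_5 − x*|)^p = 1.786e-19·(4.97632e-10)^2.0000 = 1.786e-19·2.47638e-19 ≈ 4.423e-38.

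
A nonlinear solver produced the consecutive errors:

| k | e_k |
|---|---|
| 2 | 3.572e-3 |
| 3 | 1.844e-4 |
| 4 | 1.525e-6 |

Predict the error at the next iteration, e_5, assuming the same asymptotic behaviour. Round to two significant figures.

First estimate the order: p ≈ ln(e_4/e_3) / ln(e_3/e_2) = ln(1.525e-6/1.844e-4)/ln(1.844e-4/3.572e-3) = ln(0.00827007)/ln(0.0516237) ≈ 1.6179.
Then e_5 ≈ e_4·(e_4/e_3)^p = 1.525e-6·(0.00827007)^1.6179 = 1.525e-6·0.000427305 ≈ 6.516e-10.

6.5e-10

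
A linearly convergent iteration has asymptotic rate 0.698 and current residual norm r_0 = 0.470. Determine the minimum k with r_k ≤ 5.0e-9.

After k steps, r_k ≈ 0.470·0.698^k.
Need 0.698^k ≤ 5.0e-9/0.470 = 1.06383e-08.
k ≥ ln(1.06383e-08)/ln(0.698) = -18.3588/-0.35954 = 51.062.
Smallest integer k = 52.

52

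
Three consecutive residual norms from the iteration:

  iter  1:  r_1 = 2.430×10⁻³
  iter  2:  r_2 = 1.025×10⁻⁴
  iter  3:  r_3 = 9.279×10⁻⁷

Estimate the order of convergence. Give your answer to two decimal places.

1.49

p ≈ ln(r_3/r_2) / ln(r_2/r_1)
  = ln(9.279×10⁻⁷/1.025×10⁻⁴) / ln(1.025×10⁻⁴/2.430×10⁻³)
  = ln(0.00905268) / ln(0.0421811)
  = -4.70469 / -3.16578 ≈ 1.48611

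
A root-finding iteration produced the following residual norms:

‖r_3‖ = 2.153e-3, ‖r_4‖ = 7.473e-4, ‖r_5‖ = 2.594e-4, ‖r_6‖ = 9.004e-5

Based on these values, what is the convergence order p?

1

Consecutive ratios: ‖r_6‖/‖r_5‖ = 9.004e-5/2.594e-4 = 0.347109, ‖r_5‖/‖r_4‖ = 2.594e-4/7.473e-4 = 0.347116.
p ≈ ln(0.347109)/ln(0.347116) = -1.0581/-1.0581 ≈ 1.00.
So the convergence is linear (order 1).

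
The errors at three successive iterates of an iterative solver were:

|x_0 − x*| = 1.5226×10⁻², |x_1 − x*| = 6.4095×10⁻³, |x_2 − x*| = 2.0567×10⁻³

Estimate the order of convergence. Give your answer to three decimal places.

1.314

p ≈ ln(|x_2 − x*|/|x_1 − x*|) / ln(|x_1 − x*|/|x_0 − x*|)
  = ln(2.0567×10⁻³/6.4095×10⁻³) / ln(6.4095×10⁻³/1.5226×10⁻²)
  = ln(0.320883) / ln(0.420958)
  = -1.136679 / -0.865222 ≈ 1.313743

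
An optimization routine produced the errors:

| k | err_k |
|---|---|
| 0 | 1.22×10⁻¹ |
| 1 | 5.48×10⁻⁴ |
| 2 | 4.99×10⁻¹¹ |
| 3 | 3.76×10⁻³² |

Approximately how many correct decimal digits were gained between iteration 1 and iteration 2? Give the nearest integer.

Digits gained ≈ log₁₀(err_1/err_2) = log₁₀(5.48×10⁻⁴/4.99×10⁻¹¹) = log₁₀(1.0982e+07) ≈ 7.041.

7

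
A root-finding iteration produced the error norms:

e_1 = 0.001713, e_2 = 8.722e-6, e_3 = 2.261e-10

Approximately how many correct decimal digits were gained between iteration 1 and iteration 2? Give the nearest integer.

2

Digits gained ≈ log₁₀(e_1/e_2) = log₁₀(0.001713/8.722e-6) = log₁₀(196.4) ≈ 2.293.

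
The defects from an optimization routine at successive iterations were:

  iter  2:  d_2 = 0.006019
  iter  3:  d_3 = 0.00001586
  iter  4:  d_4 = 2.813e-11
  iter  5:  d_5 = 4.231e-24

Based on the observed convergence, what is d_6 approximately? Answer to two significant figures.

First estimate the order: p ≈ ln(d_5/d_4) / ln(d_4/d_3) = ln(4.231e-24/2.813e-11)/ln(2.813e-11/0.00001586) = ln(1.50409e-13)/ln(1.77364e-06) ≈ 2.2296.
Then d_6 ≈ d_5·(d_5/d_4)^p = 4.231e-24·(1.50409e-13)^2.2296 = 4.231e-24·2.57306e-29 ≈ 1.089e-52.

1.1e-52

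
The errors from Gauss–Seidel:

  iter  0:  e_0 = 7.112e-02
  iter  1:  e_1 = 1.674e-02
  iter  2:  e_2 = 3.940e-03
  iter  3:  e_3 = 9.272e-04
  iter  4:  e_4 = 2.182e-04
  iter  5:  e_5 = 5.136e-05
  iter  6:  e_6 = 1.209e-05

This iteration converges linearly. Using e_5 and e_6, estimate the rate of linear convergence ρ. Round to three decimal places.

0.235

ρ ≈ e_6/e_5 = 1.209e-05/5.136e-05 = 0.23540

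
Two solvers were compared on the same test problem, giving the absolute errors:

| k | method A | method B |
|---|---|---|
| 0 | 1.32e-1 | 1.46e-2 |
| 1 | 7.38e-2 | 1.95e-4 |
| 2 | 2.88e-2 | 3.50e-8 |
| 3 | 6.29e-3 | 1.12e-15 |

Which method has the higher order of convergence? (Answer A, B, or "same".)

Method A: p ≈ ln(6.29e-3/2.88e-2)/ln(2.88e-2/7.38e-2) ≈ 1.62.
Method B: p ≈ ln(1.12e-15/3.50e-8)/ln(3.50e-8/1.95e-4) ≈ 2.00.
Method B has the higher order (≈2.0 vs ≈1.6).

B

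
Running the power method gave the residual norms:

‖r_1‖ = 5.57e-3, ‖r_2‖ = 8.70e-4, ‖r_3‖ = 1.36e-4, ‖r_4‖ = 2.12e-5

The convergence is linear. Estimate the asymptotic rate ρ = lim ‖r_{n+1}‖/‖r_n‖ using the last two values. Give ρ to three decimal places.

0.156

ρ ≈ ‖r_4‖/‖r_3‖ = 2.12e-5/1.36e-4 = 0.15588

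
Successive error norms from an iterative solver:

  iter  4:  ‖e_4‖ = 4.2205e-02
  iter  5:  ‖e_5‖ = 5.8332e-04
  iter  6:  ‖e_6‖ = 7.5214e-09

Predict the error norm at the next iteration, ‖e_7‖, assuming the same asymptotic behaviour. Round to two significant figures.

First estimate the order: p ≈ ln(‖e_6‖/‖e_5‖) / ln(‖e_5‖/‖e_4‖) = ln(7.5214e-09/5.8332e-04)/ln(5.8332e-04/4.2205e-02) = ln(1.28941e-05)/ln(0.0138211) ≈ 2.6296.
Then ‖e_7‖ ≈ ‖e_6‖·(‖e_6‖/‖e_5‖)^p = 7.5214e-09·(1.28941e-05)^2.6296 = 7.5214e-09·1.38766e-13 ≈ 1.044e-21.

1.0e-21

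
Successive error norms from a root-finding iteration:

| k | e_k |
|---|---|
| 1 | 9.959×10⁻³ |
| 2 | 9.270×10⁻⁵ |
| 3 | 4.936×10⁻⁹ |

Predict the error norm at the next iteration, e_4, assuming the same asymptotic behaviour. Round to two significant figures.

First estimate the order: p ≈ ln(e_3/e_2) / ln(e_2/e_1) = ln(4.936×10⁻⁹/9.270×10⁻⁵)/ln(9.270×10⁻⁵/9.959×10⁻³) = ln(5.3247e-05)/ln(0.00930816) ≈ 2.1041.
Then e_4 ≈ e_3·(e_3/e_2)^p = 4.936×10⁻⁹·(5.3247e-05)^2.1041 = 4.936×10⁻⁹·1.01788e-09 ≈ 5.024e-18.

5.0e-18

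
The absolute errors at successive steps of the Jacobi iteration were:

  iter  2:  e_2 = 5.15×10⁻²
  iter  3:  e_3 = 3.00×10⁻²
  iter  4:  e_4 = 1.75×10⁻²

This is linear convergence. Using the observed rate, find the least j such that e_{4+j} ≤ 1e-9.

31

Rate ρ ≈ e_4/e_3 = 1.75×10⁻²/3.00×10⁻² = 0.5833.
After j more steps, e_{4+j} ≈ 1.75×10⁻²·ρ^j; need ρ^j ≤ 1e-9/1.75×10⁻² = 5.71429e-08.
j ≥ ln(5.71429e-08)/ln(0.5833) = -16.6777/-0.53905 = 30.939.
So 31 more iterations are needed.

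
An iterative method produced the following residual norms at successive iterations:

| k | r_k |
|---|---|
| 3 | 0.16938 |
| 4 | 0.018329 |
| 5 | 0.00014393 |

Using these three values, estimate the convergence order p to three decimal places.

p ≈ ln(r_5/r_4) / ln(r_4/r_3)
  = ln(0.00014393/0.018329) / ln(0.018329/0.16938)
  = ln(0.00785258) / ln(0.108212)
  = -4.846913 / -2.223663 ≈ 2.179698

2.180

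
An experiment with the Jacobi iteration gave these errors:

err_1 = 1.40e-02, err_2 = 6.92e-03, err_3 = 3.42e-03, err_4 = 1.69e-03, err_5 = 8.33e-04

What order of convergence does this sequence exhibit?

Consecutive ratios: err_5/err_4 = 8.33e-04/1.69e-03 = 0.492899, err_4/err_3 = 1.69e-03/3.42e-03 = 0.494152.
p ≈ ln(0.492899)/ln(0.494152) = -0.7075/-0.7049 ≈ 1.00.
So the convergence is linear (order 1).

1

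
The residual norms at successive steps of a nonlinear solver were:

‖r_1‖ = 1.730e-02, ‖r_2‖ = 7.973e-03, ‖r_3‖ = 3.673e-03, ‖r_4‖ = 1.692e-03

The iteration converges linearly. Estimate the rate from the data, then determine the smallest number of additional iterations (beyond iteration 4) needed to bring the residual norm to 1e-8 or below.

Rate ρ ≈ ‖r_4‖/‖r_3‖ = 1.692e-03/3.673e-03 = 0.4607.
After j more steps, ‖r_{4+j}‖ ≈ 1.692e-03·ρ^j; need ρ^j ≤ 1e-8/1.692e-03 = 5.91017e-06.
j ≥ ln(5.91017e-06)/ln(0.4607) = -12.0388/-0.77501 = 15.534.
So 16 more iterations are needed.

16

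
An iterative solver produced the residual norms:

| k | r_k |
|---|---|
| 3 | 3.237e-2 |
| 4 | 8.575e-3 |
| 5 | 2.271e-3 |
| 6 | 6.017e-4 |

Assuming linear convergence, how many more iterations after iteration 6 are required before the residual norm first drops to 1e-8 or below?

9

Rate ρ ≈ r_6/r_5 = 6.017e-4/2.271e-3 = 0.2649.
After j more steps, r_{6+j} ≈ 6.017e-4·ρ^j; need ρ^j ≤ 1e-8/6.017e-4 = 1.66196e-05.
j ≥ ln(1.66196e-05)/ln(0.2649) = -11.0049/-1.32840 = 8.284.
So 9 more iterations are needed.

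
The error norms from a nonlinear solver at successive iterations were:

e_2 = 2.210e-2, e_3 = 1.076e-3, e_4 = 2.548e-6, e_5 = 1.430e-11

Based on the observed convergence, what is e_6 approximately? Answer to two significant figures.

4.5e-22

First estimate the order: p ≈ ln(e_5/e_4) / ln(e_4/e_3) = ln(1.430e-11/2.548e-6)/ln(2.548e-6/1.076e-3) = ln(5.61224e-06)/ln(0.00236803) ≈ 1.9999.
Then e_6 ≈ e_5·(e_5/e_4)^p = 1.430e-11·(5.61224e-06)^1.9999 = 1.430e-11·3.15353e-11 ≈ 4.51e-22.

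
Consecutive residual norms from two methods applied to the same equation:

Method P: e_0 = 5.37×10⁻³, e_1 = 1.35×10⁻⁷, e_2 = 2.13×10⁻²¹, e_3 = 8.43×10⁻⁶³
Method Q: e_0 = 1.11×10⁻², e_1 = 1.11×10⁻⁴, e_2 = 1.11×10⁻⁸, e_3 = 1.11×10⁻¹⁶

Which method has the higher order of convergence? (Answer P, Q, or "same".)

P

Method P: p ≈ ln(8.43×10⁻⁶³/2.13×10⁻²¹)/ln(2.13×10⁻²¹/1.35×10⁻⁷) ≈ 3.00.
Method Q: p ≈ ln(1.11×10⁻¹⁶/1.11×10⁻⁸)/ln(1.11×10⁻⁸/1.11×10⁻⁴) ≈ 2.00.
Method P has the higher order (≈3.0 vs ≈2.0).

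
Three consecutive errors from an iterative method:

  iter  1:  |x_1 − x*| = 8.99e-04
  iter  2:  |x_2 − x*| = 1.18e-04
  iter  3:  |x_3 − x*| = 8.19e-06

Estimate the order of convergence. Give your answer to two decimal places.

1.31

p ≈ ln(|x_3 − x*|/|x_2 − x*|) / ln(|x_2 − x*|/|x_1 − x*|)
  = ln(8.19e-06/1.18e-04) / ln(1.18e-04/8.99e-04)
  = ln(0.0694068) / ln(0.131257)
  = -2.66777 / -2.03060 ≈ 1.31378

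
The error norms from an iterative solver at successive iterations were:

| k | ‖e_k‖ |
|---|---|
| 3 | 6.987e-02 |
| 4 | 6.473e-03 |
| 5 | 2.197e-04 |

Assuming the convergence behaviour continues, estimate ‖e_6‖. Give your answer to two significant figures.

1.8e-6

First estimate the order: p ≈ ln(‖e_5‖/‖e_4‖) / ln(‖e_4‖/‖e_3‖) = ln(2.197e-04/6.473e-03)/ln(6.473e-03/6.987e-02) = ln(0.033941)/ln(0.0926435) ≈ 1.4221.
Then ‖e_6‖ ≈ ‖e_5‖·(‖e_5‖/‖e_4‖)^p = 2.197e-04·(0.033941)^1.4221 = 2.197e-04·0.00813848 ≈ 1.788e-06.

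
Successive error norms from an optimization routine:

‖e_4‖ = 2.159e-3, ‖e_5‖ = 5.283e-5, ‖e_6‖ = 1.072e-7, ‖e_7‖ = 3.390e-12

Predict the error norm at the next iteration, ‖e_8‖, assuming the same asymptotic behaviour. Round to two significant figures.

First estimate the order: p ≈ ln(‖e_7‖/‖e_6‖) / ln(‖e_6‖/‖e_5‖) = ln(3.390e-12/1.072e-7)/ln(1.072e-7/5.283e-5) = ln(3.16231e-05)/ln(0.00202915) ≈ 1.6712.
Then ‖e_8‖ ≈ ‖e_7‖·(‖e_7‖/‖e_6‖)^p = 3.390e-12·(3.16231e-05)^1.6712 = 3.390e-12·3.01722e-08 ≈ 1.023e-19.

1.0e-19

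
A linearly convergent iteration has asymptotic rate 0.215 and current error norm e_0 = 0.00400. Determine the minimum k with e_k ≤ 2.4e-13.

16

After k steps, e_k ≈ 0.00400·0.215^k.
Need 0.215^k ≤ 2.4e-13/0.00400 = 6e-11.
k ≥ ln(6e-11)/ln(0.215) = -23.5367/-1.53712 = 15.312.
Smallest integer k = 16.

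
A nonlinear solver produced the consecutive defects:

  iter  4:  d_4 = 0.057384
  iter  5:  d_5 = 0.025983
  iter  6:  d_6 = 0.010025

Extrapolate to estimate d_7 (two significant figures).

3.2e-3

First estimate the order: p ≈ ln(d_6/d_5) / ln(d_5/d_4) = ln(0.010025/0.025983)/ln(0.025983/0.057384) = ln(0.385829)/ln(0.452792) ≈ 1.2020.
Then d_7 ≈ d_6·(d_6/d_5)^p = 0.010025·(0.385829)^1.2020 = 0.010025·0.318307 ≈ 0.003191.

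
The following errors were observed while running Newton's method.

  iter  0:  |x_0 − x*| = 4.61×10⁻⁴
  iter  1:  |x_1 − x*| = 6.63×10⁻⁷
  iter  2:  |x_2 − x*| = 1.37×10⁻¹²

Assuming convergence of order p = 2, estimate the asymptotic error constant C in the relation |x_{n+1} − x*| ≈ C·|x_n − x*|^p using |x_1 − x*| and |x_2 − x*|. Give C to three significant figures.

C ≈ |x_2 − x*| / |x_1 − x*|^2
  = 1.37×10⁻¹² / (6.63×10⁻⁷)^2
  = 1.37×10⁻¹² / 4.39569e-13 ≈ 3.1167

3.12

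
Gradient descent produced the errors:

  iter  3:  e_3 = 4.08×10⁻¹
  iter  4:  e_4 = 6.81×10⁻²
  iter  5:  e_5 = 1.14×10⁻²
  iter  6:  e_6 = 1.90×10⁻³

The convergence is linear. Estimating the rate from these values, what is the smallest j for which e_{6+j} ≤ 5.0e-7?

5

Rate ρ ≈ e_6/e_5 = 1.90×10⁻³/1.14×10⁻² = 0.1667.
After j more steps, e_{6+j} ≈ 1.90×10⁻³·ρ^j; need ρ^j ≤ 5.0e-7/1.90×10⁻³ = 0.000263158.
j ≥ ln(0.000263158)/ln(0.1667) = -8.2428/-1.79156 = 4.601.
So 5 more iterations are needed.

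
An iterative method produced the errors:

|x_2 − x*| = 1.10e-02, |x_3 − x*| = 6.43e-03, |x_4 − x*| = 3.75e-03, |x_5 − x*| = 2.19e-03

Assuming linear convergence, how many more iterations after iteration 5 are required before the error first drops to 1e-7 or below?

19

Rate ρ ≈ |x_5 − x*|/|x_4 − x*| = 2.19e-03/3.75e-03 = 0.5840.
After j more steps, |x_{5+j} − x*| ≈ 2.19e-03·ρ^j; need ρ^j ≤ 1e-7/2.19e-03 = 4.56621e-05.
j ≥ ln(4.56621e-05)/ln(0.5840) = -9.9942/-0.53785 = 18.582.
So 19 more iterations are needed.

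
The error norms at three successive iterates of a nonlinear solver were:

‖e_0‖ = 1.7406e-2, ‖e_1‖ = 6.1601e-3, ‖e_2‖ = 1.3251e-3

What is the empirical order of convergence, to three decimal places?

p ≈ ln(‖e_2‖/‖e_1‖) / ln(‖e_1‖/‖e_0‖)
  = ln(1.3251e-3/6.1601e-3) / ln(6.1601e-3/1.7406e-2)
  = ln(0.21511) / ln(0.353907)
  = -1.536606 / -1.038721 ≈ 1.479325

1.479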